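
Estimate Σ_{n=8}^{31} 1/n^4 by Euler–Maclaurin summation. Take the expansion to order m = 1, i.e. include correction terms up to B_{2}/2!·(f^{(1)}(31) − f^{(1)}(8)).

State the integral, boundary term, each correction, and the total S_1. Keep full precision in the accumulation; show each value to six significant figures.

Integral: ∫_8^31 1/x^4 dx = 0.000639853.
Boundary: ½(f(8) + f(31)) = ½(0.000244141 + 1.08281e-06) = 0.000122612.
Integral + boundary = 0.000762464.
Correction k=1: B_{2}/2! · (f^{(1)}(31) − f^{(1)}(8)) = 1/12 · (-1.39718e-07 − (-0.000122070)) = 1.01609e-05.

S_1 ≈ 0.000772625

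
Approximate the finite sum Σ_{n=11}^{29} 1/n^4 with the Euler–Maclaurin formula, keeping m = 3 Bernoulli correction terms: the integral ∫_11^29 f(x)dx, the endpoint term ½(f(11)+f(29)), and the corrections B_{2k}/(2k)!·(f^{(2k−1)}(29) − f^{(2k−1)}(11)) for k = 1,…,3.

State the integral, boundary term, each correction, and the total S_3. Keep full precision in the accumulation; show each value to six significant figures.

S_3 ≈ 0.000273674

∫_11^29 1/x^4 dx evaluates to 0.000236771.
½[f(11) + f(29)] = ½[6.83013e-05 + 1.41387e-06] = 3.48576e-05.
So far: 0.000271629.
Order-1 term: 1/12 · (-1.95016e-07 − (-2.48369e-05)) = 2.05349e-06.
Running total after k=1: 0.000273682.
Order-2 term: −1/720 · (-6.95657e-09 − (-6.15790e-06)) = -8.54297e-09.
Running total after k=2: 0.000273673.
Order-3 term: 1/30240 · (-4.63220e-10 − (-2.84994e-06)) = 9.42286e-11.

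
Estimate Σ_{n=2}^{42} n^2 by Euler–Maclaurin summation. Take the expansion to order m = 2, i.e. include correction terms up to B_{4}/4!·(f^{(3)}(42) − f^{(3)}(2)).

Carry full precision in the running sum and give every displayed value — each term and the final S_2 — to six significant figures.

S_2 ≈ 25584.0

∫_2^42 x^2 dx evaluates to 24693.3.
Boundary: ½(f(2) + f(42)) = ½(4.00000 + 1764.00) = 884.000.
Integral + boundary = 25577.3.
Correction k=1: B_{2}/2! · (f^{(1)}(42) − f^{(1)}(2)) = 1/12 · (84.0000 − 4.00000) = 6.66667.
Running total after k=1: 25584.0.
Correction k=2: B_{4}/4! · (f^{(3)}(42) − f^{(3)}(2)) = −1/720 · (0.00000 − 0.00000) = 0.00000.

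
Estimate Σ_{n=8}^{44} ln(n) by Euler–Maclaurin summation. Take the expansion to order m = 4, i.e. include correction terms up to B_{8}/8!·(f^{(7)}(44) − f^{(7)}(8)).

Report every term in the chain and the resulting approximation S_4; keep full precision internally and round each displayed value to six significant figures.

S_4 ≈ 116.792

Integral: ∫_8^44 ln(x) dx = 113.869.
Boundary: ½(f(8) + f(44)) = ½(2.07944 + 3.78419) = 2.93182.
Integral + boundary = 116.801.
Order-1 term: 1/12 · (0.0227273 − 0.125000) = -0.00852273.
After k=1: 116.792.
Order-2 term: −1/720 · (2.34786e-05 − 0.00390625) = 5.39274e-06.
After k=2: 116.792.
Order-3 term: 1/30240 · (1.45528e-07 − 0.000732422) = -2.42155e-08.
After k=3: 116.792.
Order-4 term: −1/1209600 · (2.25509e-09 − 0.000343323) = 2.83830e-10.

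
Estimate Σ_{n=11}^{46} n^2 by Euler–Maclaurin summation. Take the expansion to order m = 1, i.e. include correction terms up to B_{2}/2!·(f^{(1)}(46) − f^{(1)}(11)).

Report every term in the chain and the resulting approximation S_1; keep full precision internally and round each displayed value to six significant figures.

The integral term ∫_11^46 x^2 dx = 32001.7.
½[f(11) + f(46)] = ½[121.000 + 2116.00] = 1118.50.
Integral + boundary = 33120.2.
Order-1 term: 1/12 · (92.0000 − 22.0000) = 5.83333.

S_1 ≈ 33126.0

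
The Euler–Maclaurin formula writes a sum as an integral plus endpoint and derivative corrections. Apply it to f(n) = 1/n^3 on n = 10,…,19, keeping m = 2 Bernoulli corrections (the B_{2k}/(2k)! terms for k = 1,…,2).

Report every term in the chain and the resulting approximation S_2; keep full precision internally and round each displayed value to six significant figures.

∫_10^19 1/x^3 dx evaluates to 0.00361496.
Endpoint term: (f(10) + f(19))/2 = (0.00100000 + 0.000145794)/2 = 0.000572897.
Running total after boundary: 0.00418786.
Order-1 term: 1/12 · (-2.30201e-05 − (-0.000300000)) = 2.30817e-05.
After k=1: 0.00421094.
Order-2 term: −1/720 · (-1.27535e-06 − (-6.00000e-05)) = -8.15620e-08.

S_2 ≈ 0.00421086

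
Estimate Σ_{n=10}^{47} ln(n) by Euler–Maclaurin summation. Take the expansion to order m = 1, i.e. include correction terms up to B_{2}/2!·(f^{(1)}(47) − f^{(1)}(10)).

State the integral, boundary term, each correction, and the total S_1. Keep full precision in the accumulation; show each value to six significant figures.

S_1 ≈ 124.001

∫_10^47 ln(x) dx evaluates to 120.931.
½[f(10) + f(47)] = ½[2.30259 + 3.85015] = 3.07637.
Integral + boundary = 124.007.
Correction k=1: B_{2}/2! · (f^{(1)}(47) − f^{(1)}(10)) = 1/12 · (0.0212766 − 0.100000) = -0.00656028.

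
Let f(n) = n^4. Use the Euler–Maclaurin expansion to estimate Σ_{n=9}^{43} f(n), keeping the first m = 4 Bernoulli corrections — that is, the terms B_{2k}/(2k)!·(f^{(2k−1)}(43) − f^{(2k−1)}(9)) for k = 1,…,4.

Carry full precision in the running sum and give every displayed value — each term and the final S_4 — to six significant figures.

∫_9^43 x^4 dx evaluates to 2.93899e+07.
½[f(9) + f(43)] = ½[6561.00 + 3.41880e+06] = 1.71268e+06.
So far: 3.11026e+07.
k=1: B_{2}/(2)! × [f^{(1)}(43) − f^{(1)}(9)] = 1/12 × (318028 − 2916.00) = 26259.3.
Running total after k=1: 3.11288e+07.
k=2: B_{4}/(4)! × [f^{(3)}(43) − f^{(3)}(9)] = −1/720 × (1032.00 − 216.000) = -1.13333.
Running total after k=2: 3.11288e+07.
k=3: B_{6}/(6)! × [f^{(5)}(43) − f^{(5)}(9)] = 1/30240 × (0.00000 − 0.00000) = 0.00000.
Running total after k=3: 3.11288e+07.
k=4: B_{8}/(8)! × [f^{(7)}(43) − f^{(7)}(9)] = −1/1209600 × (0.00000 − 0.00000) = 0.00000.

S_4 ≈ 3.11288e+07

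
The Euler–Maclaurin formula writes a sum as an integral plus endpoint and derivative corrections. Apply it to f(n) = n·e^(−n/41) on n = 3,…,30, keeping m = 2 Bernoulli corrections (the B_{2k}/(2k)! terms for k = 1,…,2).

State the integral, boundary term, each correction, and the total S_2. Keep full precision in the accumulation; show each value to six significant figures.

The integral term ∫_3^30 x·e^(−x/41) dx = 276.270.
½[f(3) + f(30)] = ½[2.78833 + 14.4326] = 8.61047.
So far: 284.880.
Correction k=1: B_{2}/2! · (f^{(1)}(30) − f^{(1)}(3)) = 1/12 · (0.129072 − 0.861434) = -0.0610302.
Running total after k=1: 284.819.
Correction k=2: B_{4}/4! · (f^{(3)}(30) − f^{(3)}(3)) = −1/720 · (0.000649165 − 0.00161827) = 1.34598e-06.

S_2 ≈ 284.819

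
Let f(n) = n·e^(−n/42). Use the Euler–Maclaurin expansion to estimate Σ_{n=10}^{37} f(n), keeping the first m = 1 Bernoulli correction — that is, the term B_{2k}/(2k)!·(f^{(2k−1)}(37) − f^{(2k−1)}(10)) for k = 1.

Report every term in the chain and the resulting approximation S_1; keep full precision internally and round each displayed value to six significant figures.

S_1 ≈ 357.892

Integral: ∫_10^37 x·e^(−x/42) dx = 346.331.
Boundary: ½(f(10) + f(37)) = ½(7.88128 + 15.3324) = 11.6068.
Integral + boundary = 357.938.
Correction k=1: B_{2}/2! · (f^{(1)}(37) − f^{(1)}(10)) = 1/12 · (0.0493319 − 0.600478) = -0.0459289.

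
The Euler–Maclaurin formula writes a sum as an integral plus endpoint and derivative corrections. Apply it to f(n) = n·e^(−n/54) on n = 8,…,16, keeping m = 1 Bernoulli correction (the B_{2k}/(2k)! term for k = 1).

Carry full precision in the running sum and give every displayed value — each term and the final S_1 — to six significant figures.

The integral term ∫_8^16 x·e^(−x/54) dx = 76.3081.
Endpoint term: (f(8) + f(16))/2 = (6.89843 + 11.8971)/2 = 9.39775.
Running total after boundary: 85.7058.
k=1: B_{2}/(2)! × [f^{(1)}(16) − f^{(1)}(8)] = 1/12 × (0.523251 − 0.734555) = -0.0176087.

S_1 ≈ 85.6882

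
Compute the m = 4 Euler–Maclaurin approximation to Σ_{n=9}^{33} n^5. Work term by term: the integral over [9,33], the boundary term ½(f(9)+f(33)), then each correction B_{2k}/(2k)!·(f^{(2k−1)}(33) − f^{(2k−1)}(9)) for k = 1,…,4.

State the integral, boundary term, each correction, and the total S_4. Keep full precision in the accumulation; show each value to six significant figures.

S_4 ≈ 2.35245e+08

Integral: ∫_9^33 x^5 dx = 2.15156e+08.
½[f(9) + f(33)] = ½[59049.0 + 3.91354e+07] = 1.95972e+07.
Integral + boundary = 2.34753e+08.
Correction k=1: B_{2}/2! · (f^{(1)}(33) − f^{(1)}(9)) = 1/12 · (5.92960e+06 − 32805.0) = 491400.
Partial sum through k=1: 2.35245e+08.
Correction k=2: B_{4}/4! · (f^{(3)}(33) − f^{(3)}(9)) = −1/720 · (65340.0 − 4860.00) = -84.0000.
Partial sum through k=2: 2.35245e+08.
Correction k=3: B_{6}/6! · (f^{(5)}(33) − f^{(5)}(9)) = 1/30240 · (120.000 − 120.000) = 0.00000.
Partial sum through k=3: 2.35245e+08.
Correction k=4: B_{8}/8! · (f^{(7)}(33) − f^{(7)}(9)) = −1/1209600 · (0.00000 − 0.00000) = 0.00000.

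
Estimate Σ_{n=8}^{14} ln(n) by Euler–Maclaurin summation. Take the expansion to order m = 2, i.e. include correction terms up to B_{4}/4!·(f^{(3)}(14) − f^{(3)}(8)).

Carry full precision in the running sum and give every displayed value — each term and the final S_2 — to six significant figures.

∫_8^14 ln(x) dx evaluates to 14.3113.
Endpoint term: (f(8) + f(14))/2 = (2.07944 + 2.63906)/2 = 2.35925.
So far: 16.6705.
k=1: B_{2}/(2)! × [f^{(1)}(14) − f^{(1)}(8)] = 1/12 × (0.0714286 − 0.125000) = -0.00446429.
After k=1: 16.6661.
k=2: B_{4}/(4)! × [f^{(3)}(14) − f^{(3)}(8)] = −1/720 × (0.000728863 − 0.00390625) = 4.41304e-06.

S_2 ≈ 16.6661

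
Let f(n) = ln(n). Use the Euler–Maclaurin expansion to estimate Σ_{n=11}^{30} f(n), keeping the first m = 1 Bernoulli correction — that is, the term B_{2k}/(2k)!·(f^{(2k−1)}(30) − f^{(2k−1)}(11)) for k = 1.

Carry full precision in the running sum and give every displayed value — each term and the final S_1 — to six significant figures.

S_1 ≈ 59.5538

Integral: ∫_11^30 ln(x) dx = 56.6591.
½[f(11) + f(30)] = ½[2.39790 + 3.40120] = 2.89955.
So far: 59.5586.
Correction k=1: B_{2}/2! · (f^{(1)}(30) − f^{(1)}(11)) = 1/12 · (0.0333333 − 0.0909091) = -0.00479798.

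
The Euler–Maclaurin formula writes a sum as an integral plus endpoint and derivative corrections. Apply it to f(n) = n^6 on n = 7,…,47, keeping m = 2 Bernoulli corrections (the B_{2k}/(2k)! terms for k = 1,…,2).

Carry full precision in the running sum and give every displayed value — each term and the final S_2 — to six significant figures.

The integral term ∫_7^47 x^6 dx = 7.23746e+10.
Boundary: ½(f(7) + f(47)) = ½(117649 + 1.07792e+10) = 5.38967e+09.
Integral + boundary = 7.77643e+10.
Correction k=1: B_{2}/2! · (f^{(1)}(47) − f^{(1)}(7)) = 1/12 · (1.37607e+09 − 100842) = 1.14664e+08.
Partial sum through k=1: 7.78789e+10.
Correction k=2: B_{4}/4! · (f^{(3)}(47) − f^{(3)}(7)) = −1/720 · (1.24588e+07 − 41160.0) = -17246.7.

S_2 ≈ 7.78789e+10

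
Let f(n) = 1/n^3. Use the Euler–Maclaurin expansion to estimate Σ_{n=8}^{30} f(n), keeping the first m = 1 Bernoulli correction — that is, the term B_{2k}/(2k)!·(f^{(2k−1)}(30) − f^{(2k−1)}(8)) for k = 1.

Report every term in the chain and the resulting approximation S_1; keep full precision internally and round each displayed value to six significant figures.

Integral: ∫_8^30 1/x^3 dx = 0.00725694.
Boundary: ½(f(8) + f(30)) = ½(0.00195312 + 3.70370e-05) = 0.000995081.
Running total after boundary: 0.00825203.
Correction k=1: B_{2}/2! · (f^{(1)}(30) − f^{(1)}(8)) = 1/12 · (-3.70370e-06 − (-0.000732422)) = 6.07265e-05.

S_1 ≈ 0.00831275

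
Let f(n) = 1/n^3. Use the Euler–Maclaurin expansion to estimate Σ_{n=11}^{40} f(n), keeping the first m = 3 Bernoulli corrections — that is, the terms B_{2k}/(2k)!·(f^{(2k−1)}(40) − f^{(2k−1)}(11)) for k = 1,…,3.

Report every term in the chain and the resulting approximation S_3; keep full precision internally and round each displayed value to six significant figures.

S_3 ≈ 0.00422013

Integral: ∫_11^40 1/x^3 dx = 0.00381973.
Endpoint term: (f(11) + f(40))/2 = (0.000751315 + 1.56250e-05)/2 = 0.000383470.
Integral + boundary = 0.00420320.
Correction k=1: B_{2}/2! · (f^{(1)}(40) − f^{(1)}(11)) = 1/12 · (-1.17187e-06 − (-0.000204904)) = 1.69777e-05.
After k=1: 0.00422018.
Correction k=2: B_{4}/4! · (f^{(3)}(40) − f^{(3)}(11)) = −1/720 · (-1.46484e-08 − (-3.38684e-05)) = -4.70191e-08.
After k=2: 0.00422013.
Correction k=3: B_{6}/6! · (f^{(5)}(40) − f^{(5)}(11)) = 1/30240 · (-3.84521e-10 − (-1.17560e-05)) = 3.88743e-10.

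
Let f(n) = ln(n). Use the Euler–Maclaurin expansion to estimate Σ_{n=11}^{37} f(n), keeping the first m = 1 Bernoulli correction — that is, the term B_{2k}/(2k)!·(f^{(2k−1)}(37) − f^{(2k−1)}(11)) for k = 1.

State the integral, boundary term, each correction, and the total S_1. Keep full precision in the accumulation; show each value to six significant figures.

The integral term ∫_11^37 ln(x) dx = 81.2271.
Boundary: ½(f(11) + f(37)) = ½(2.39790 + 3.61092) = 3.00441.
Running total after boundary: 84.2315.
k=1: B_{2}/(2)! × [f^{(1)}(37) − f^{(1)}(11)] = 1/12 × (0.0270270 − 0.0909091) = -0.00532351.

S_1 ≈ 84.2262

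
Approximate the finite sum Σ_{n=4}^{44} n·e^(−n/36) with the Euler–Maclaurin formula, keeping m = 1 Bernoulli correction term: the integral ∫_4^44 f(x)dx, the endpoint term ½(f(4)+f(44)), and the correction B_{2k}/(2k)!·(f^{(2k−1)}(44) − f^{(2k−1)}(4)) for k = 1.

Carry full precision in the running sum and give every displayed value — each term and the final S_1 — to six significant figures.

Integral: ∫_4^44 x·e^(−x/36) dx = 440.193.
Endpoint term: (f(4) + f(44))/2 = (3.57936 + 12.9613)/2 = 8.27032.
So far: 448.463.
Order-1 term: 1/12 · (-0.0654611 − 0.795413) = -0.0717395.

S_1 ≈ 448.392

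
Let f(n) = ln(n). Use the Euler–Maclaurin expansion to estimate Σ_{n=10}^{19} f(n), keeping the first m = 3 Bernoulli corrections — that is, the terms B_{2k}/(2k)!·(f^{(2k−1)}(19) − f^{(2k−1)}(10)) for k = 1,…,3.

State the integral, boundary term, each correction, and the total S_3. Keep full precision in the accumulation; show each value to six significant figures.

The integral term ∫_10^19 ln(x) dx = 23.9185.
½[f(10) + f(19)] = ½[2.30259 + 2.94444] = 2.62351.
Integral + boundary = 26.5420.
Order-1 term: 1/12 · (0.0526316 − 0.100000) = -0.00394737.
After k=1: 26.5381.
Order-2 term: −1/720 · (0.000291588 − 0.00200000) = 2.37279e-06.
After k=2: 26.5381.
Order-3 term: 1/30240 · (9.69267e-06 − 0.000240000) = -7.61598e-09.

S_3 ≈ 26.5381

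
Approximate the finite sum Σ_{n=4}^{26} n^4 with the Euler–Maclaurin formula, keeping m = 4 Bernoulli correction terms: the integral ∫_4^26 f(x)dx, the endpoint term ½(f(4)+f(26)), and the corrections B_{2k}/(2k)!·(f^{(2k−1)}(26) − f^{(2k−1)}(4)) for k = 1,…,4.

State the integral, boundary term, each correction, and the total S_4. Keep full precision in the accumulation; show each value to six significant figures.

∫_4^26 x^4 dx evaluates to 2.37607e+06.
Boundary: ½(f(4) + f(26)) = ½(256.000 + 456976) = 228616.
Running total after boundary: 2.60469e+06.
Correction k=1: B_{2}/2! · (f^{(1)}(26) − f^{(1)}(4)) = 1/12 · (70304.0 − 256.000) = 5837.33.
Running total after k=1: 2.61052e+06.
Correction k=2: B_{4}/4! · (f^{(3)}(26) − f^{(3)}(4)) = −1/720 · (624.000 − 96.0000) = -0.733333.
Running total after k=2: 2.61052e+06.
Correction k=3: B_{6}/6! · (f^{(5)}(26) − f^{(5)}(4)) = 1/30240 · (0.00000 − 0.00000) = 0.00000.
Running total after k=3: 2.61052e+06.
Correction k=4: B_{8}/8! · (f^{(7)}(26) − f^{(7)}(4)) = −1/1209600 · (0.00000 − 0.00000) = 0.00000.

S_4 ≈ 2.61052e+06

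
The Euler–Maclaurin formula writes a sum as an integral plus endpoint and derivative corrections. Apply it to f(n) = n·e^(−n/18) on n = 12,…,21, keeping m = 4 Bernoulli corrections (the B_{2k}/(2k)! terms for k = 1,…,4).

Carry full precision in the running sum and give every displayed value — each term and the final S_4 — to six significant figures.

∫_12^21 x·e^(−x/18) dx evaluates to 58.6402.
Endpoint term: (f(12) + f(21))/2 = (6.16101 + 6.53947)/2 = 6.35024.
Integral + boundary = 64.9904.
k=1: B_{2}/(2)! × [f^{(1)}(21) − f^{(1)}(12)] = 1/12 × (-0.0519005 − 0.171139) = -0.0185866.
After k=1: 64.9718.
k=2: B_{4}/(4)! × [f^{(3)}(21) − f^{(3)}(12)] = −1/720 × (0.00176206 − 0.00369745) = 2.68805e-06.
After k=2: 64.9718.
k=3: B_{6}/(6)! × [f^{(5)}(21) − f^{(5)}(12)] = 1/30240 × (1.13713e-05 − 2.11935e-05) = -3.24808e-10.
After k=3: 64.9718.
k=4: B_{8}/(8)! × [f^{(7)}(21) − f^{(7)}(12)] = −1/1209600 × (5.34078e-08 − 9.56022e-08) = 3.48829e-14.

S_4 ≈ 64.9718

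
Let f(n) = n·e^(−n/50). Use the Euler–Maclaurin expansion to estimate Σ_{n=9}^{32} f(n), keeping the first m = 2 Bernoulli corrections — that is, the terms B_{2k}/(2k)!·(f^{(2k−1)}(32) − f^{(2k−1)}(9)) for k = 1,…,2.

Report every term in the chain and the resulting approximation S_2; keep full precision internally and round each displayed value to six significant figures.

S_2 ≈ 314.302

The integral term ∫_9^32 x·e^(−x/50) dx = 302.148.
Endpoint term: (f(9) + f(32))/2 = (7.51743 + 16.8734)/2 = 12.1954.
So far: 314.344.
Correction k=1: B_{2}/2! · (f^{(1)}(32) − f^{(1)}(9)) = 1/12 · (0.189825 − 0.684922) = -0.0412580.
Partial sum through k=1: 314.302.
Correction k=2: B_{4}/4! · (f^{(3)}(32) − f^{(3)}(9)) = −1/720 · (0.000497764 − 0.000942185) = 6.17251e-07.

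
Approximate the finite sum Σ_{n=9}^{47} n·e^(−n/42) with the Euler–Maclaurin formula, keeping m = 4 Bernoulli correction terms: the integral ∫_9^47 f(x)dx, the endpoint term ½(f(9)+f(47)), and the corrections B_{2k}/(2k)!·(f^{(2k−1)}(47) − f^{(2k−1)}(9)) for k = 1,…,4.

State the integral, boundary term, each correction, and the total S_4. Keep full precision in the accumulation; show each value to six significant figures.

S_4 ≈ 519.301

∫_9^47 x·e^(−x/42) dx evaluates to 508.050.
Endpoint term: (f(9) + f(47))/2 = (7.26406 + 15.3498)/2 = 11.3069.
Integral + boundary = 519.357.
Correction k=1: B_{2}/2! · (f^{(1)}(47) − f^{(1)}(9)) = 1/12 · (-0.0388798 − 0.634164) = -0.0560870.
Partial sum through k=1: 519.301.
Correction k=2: B_{4}/4! · (f^{(3)}(47) − f^{(3)}(9)) = −1/720 · (0.000348243 − 0.00127460) = 1.28661e-06.
Partial sum through k=2: 519.301.
Correction k=3: B_{6}/6! · (f^{(5)}(47) − f^{(5)}(9)) = 1/30240 · (4.07329e-07 − 1.24133e-06) = -2.75793e-11.
Partial sum through k=3: 519.301.
Correction k=4: B_{8}/8! · (f^{(7)}(47) − f^{(7)}(9)) = −1/1209600 · (3.49909e-10 − 9.97784e-10) = 5.35611e-16.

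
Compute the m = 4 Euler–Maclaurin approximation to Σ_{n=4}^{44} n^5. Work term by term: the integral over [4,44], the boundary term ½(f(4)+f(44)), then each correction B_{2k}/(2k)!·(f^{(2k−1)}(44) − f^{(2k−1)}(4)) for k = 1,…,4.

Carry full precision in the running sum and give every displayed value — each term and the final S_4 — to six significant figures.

S_4 ≈ 1.29341e+09

∫_4^44 x^5 dx evaluates to 1.20938e+09.
½[f(4) + f(44)] = ½[1024.00 + 1.64916e+08] = 8.24586e+07.
So far: 1.29184e+09.
k=1: B_{2}/(2)! × [f^{(1)}(44) − f^{(1)}(4)] = 1/12 × (1.87405e+07 − 1280.00) = 1.56160e+06.
Running total after k=1: 1.29341e+09.
k=2: B_{4}/(4)! × [f^{(3)}(44) − f^{(3)}(4)] = −1/720 × (116160 − 960.000) = -160.000.
Running total after k=2: 1.29341e+09.
k=3: B_{6}/(6)! × [f^{(5)}(44) − f^{(5)}(4)] = 1/30240 × (120.000 − 120.000) = 0.00000.
Running total after k=3: 1.29341e+09.
k=4: B_{8}/(8)! × [f^{(7)}(44) − f^{(7)}(4)] = −1/1209600 × (0.00000 − 0.00000) = 0.00000.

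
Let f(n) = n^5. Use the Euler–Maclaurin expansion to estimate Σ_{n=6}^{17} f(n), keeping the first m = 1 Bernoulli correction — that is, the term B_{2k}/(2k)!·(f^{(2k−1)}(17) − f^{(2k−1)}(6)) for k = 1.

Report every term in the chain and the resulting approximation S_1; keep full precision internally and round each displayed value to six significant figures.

S_1 ≈ 4.76323e+06

∫_6^17 x^5 dx evaluates to 4.01515e+06.
Endpoint term: (f(6) + f(17))/2 = (7776.00 + 1.41986e+06)/2 = 713816.
Integral + boundary = 4.72897e+06.
Correction k=1: B_{2}/2! · (f^{(1)}(17) − f^{(1)}(6)) = 1/12 · (417605 − 6480.00) = 34260.4.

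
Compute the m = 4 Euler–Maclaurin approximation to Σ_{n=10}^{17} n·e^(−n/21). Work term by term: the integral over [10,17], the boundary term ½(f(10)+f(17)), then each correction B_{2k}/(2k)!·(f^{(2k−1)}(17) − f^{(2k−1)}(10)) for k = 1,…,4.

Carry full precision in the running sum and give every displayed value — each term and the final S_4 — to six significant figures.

S_4 ≈ 56.0684

Integral: ∫_10^17 x·e^(−x/21) dx = 49.1997.
Boundary: ½(f(10) + f(17)) = ½(6.21145 + 7.56619) = 6.88882.
So far: 56.0885.
Correction k=1: B_{2}/2! · (f^{(1)}(17) − f^{(1)}(10)) = 1/12 · (0.0847752 − 0.325362) = -0.0200489.
Running total after k=1: 56.0684.
Correction k=2: B_{4}/4! · (f^{(3)}(17) − f^{(3)}(10)) = −1/720 · (0.00221069 − 0.00355477) = 1.86677e-06.
Running total after k=2: 56.0684.
Correction k=3: B_{6}/6! · (f^{(5)}(17) − f^{(5)}(10)) = 1/30240 · (9.58991e-06 − 1.44484e-05) = -1.60665e-10.
Running total after k=3: 56.0684.
Correction k=4: B_{8}/8! · (f^{(7)}(17) − f^{(7)}(10)) = −1/1209600 · (3.21245e-08 − 4.72475e-08) = 1.25024e-14.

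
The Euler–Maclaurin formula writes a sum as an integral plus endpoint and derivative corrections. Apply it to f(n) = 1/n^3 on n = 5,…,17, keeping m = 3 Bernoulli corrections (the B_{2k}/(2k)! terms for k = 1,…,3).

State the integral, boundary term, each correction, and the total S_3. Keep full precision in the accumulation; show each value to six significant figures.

The integral term ∫_5^17 1/x^3 dx = 0.0182699.
Boundary: ½(f(5) + f(17)) = ½(0.00800000 + 0.000203542) = 0.00410177.
Integral + boundary = 0.0223717.
Correction k=1: B_{2}/2! · (f^{(1)}(17) − f^{(1)}(5)) = 1/12 · (-3.59191e-05 − (-0.00480000)) = 0.000397007.
Partial sum through k=1: 0.0227687.
Correction k=2: B_{4}/4! · (f^{(3)}(17) − f^{(3)}(5)) = −1/720 · (-2.48575e-06 − (-0.00384000)) = -5.32988e-06.
Partial sum through k=2: 0.0227633.
Correction k=3: B_{6}/6! · (f^{(5)}(17) − f^{(5)}(5)) = 1/30240 · (-3.61251e-07 − (-0.00645120)) = 2.13321e-07.

S_3 ≈ 0.0227636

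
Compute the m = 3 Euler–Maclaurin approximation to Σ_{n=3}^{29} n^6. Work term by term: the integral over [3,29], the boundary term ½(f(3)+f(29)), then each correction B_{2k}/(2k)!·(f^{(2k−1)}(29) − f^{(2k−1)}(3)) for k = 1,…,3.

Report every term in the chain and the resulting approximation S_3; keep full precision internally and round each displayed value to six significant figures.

Integral: ∫_3^29 x^6 dx = 2.46427e+09.
Boundary: ½(f(3) + f(29)) = ½(729.000 + 5.94823e+08) = 2.97412e+08.
Running total after boundary: 2.76168e+09.
k=1: B_{2}/(2)! × [f^{(1)}(29) − f^{(1)}(3)] = 1/12 × (1.23067e+08 − 1458.00) = 1.02555e+07.
Partial sum through k=1: 2.77194e+09.
k=2: B_{4}/(4)! × [f^{(3)}(29) − f^{(3)}(3)] = −1/720 × (2.92668e+06 − 3240.00) = -4060.33.
Partial sum through k=2: 2.77193e+09.
k=3: B_{6}/(6)! × [f^{(5)}(29) − f^{(5)}(3)] = 1/30240 × (20880.0 − 2160.00) = 0.619048.

S_3 ≈ 2.77193e+09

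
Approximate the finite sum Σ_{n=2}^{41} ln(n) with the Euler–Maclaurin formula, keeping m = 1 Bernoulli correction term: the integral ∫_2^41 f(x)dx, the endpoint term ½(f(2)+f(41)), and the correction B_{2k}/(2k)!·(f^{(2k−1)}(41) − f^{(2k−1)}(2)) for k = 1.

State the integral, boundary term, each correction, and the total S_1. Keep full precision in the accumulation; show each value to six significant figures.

S_1 ≈ 114.034

The integral term ∫_2^41 ln(x) dx = 111.870.
Boundary: ½(f(2) + f(41)) = ½(0.693147 + 3.71357) = 2.20336.
Running total after boundary: 114.074.
k=1: B_{2}/(2)! × [f^{(1)}(41) − f^{(1)}(2)] = 1/12 × (0.0243902 − 0.500000) = -0.0396341.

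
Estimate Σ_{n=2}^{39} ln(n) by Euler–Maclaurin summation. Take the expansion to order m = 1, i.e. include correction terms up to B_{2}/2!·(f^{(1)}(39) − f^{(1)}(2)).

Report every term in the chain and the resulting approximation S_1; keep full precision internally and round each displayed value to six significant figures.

Integral: ∫_2^39 ln(x) dx = 104.493.
½[f(2) + f(39)] = ½[0.693147 + 3.66356] = 2.17835.
Integral + boundary = 106.671.
Correction k=1: B_{2}/2! · (f^{(1)}(39) − f^{(1)}(2)) = 1/12 · (0.0256410 − 0.500000) = -0.0395299.

S_1 ≈ 106.631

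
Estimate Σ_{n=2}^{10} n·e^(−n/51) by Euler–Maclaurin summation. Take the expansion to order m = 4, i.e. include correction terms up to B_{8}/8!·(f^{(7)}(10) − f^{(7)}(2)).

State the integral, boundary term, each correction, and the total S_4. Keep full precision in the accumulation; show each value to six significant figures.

S_4 ≈ 47.0214

The integral term ∫_2^10 x·e^(−x/51) dx = 41.9720.
Endpoint term: (f(2) + f(10))/2 = (1.92309 + 8.21948)/2 = 5.07128.
Integral + boundary = 47.0433.
Correction k=1: B_{2}/2! · (f^{(1)}(10) − f^{(1)}(2)) = 1/12 · (0.660782 − 0.923836) = -0.0219212.
After k=1: 47.0214.
Correction k=2: B_{4}/4! · (f^{(3)}(10) − f^{(3)}(2)) = −1/720 · (0.000886073 − 0.00109455) = 2.89550e-07.
After k=2: 47.0214.
Correction k=3: B_{6}/6! · (f^{(5)}(10) − f^{(5)}(2)) = 1/30240 · (5.83659e-07 − 7.05080e-07) = -4.01524e-12.
After k=3: 47.0214.
Correction k=4: B_{8}/8! · (f^{(7)}(10) − f^{(7)}(2)) = −1/1209600 · (3.17821e-10 − 3.80370e-10) = 5.17103e-17.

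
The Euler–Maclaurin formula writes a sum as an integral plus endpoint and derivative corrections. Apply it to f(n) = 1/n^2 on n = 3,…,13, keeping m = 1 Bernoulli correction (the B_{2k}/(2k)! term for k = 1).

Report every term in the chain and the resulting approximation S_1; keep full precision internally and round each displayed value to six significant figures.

∫_3^13 1/x^2 dx evaluates to 0.256410.
½[f(3) + f(13)] = ½[0.111111 + 0.00591716] = 0.0585141.
So far: 0.314924.
Correction k=1: B_{2}/2! · (f^{(1)}(13) − f^{(1)}(3)) = 1/12 · (-0.000910332 − (-0.0740741)) = 0.00609698.

S_1 ≈ 0.321021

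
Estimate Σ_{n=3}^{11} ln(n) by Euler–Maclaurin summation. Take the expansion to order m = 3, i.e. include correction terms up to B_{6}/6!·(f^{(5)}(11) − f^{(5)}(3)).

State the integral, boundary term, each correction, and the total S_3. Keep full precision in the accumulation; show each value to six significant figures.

Integral: ∫_3^11 ln(x) dx = 15.0810.
Boundary: ½(f(3) + f(11)) = ½(1.09861 + 2.39790) = 1.74825.
Integral + boundary = 16.8293.
k=1: B_{2}/(2)! × [f^{(1)}(11) − f^{(1)}(3)] = 1/12 × (0.0909091 − 0.333333) = -0.0202020.
Partial sum through k=1: 16.8091.
k=2: B_{4}/(4)! × [f^{(3)}(11) − f^{(3)}(3)] = −1/720 × (0.00150263 − 0.0740741) = 0.000100794.
Partial sum through k=2: 16.8092.
k=3: B_{6}/(6)! × [f^{(5)}(11) − f^{(5)}(3)] = 1/30240 × (0.000149021 − 0.0987654) = -3.26112e-06.

S_3 ≈ 16.8092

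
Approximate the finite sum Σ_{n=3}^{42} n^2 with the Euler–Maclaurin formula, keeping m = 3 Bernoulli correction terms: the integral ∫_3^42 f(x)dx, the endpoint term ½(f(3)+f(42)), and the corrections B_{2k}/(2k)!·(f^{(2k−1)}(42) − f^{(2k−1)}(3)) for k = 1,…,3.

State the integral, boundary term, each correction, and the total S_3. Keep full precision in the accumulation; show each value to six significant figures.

S_3 ≈ 25580.0

The integral term ∫_3^42 x^2 dx = 24687.0.
½[f(3) + f(42)] = ½[9.00000 + 1764.00] = 886.500.
Integral + boundary = 25573.5.
Order-1 term: 1/12 · (84.0000 − 6.00000) = 6.50000.
After k=1: 25580.0.
Order-2 term: −1/720 · (0.00000 − 0.00000) = 0.00000.
After k=2: 25580.0.
Order-3 term: 1/30240 · (0.00000 − 0.00000) = 0.00000.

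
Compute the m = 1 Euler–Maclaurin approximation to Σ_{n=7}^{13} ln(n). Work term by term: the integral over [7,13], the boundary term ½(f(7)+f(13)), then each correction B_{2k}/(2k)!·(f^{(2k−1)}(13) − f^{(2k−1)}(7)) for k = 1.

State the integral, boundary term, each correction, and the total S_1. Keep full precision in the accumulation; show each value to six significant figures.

S_1 ≈ 15.9729

Integral: ∫_7^13 ln(x) dx = 13.7230.
Boundary: ½(f(7) + f(13)) = ½(1.94591 + 2.56495) = 2.25543.
Running total after boundary: 15.9784.
Order-1 term: 1/12 · (0.0769231 − 0.142857) = -0.00549451.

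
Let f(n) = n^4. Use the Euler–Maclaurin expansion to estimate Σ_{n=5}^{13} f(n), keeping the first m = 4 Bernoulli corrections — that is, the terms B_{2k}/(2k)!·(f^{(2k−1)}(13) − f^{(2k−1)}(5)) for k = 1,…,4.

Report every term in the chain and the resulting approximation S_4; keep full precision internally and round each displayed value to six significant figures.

S_4 ≈ 88917.0

The integral term ∫_5^13 x^4 dx = 73633.6.
½[f(5) + f(13)] = ½[625.000 + 28561.0] = 14593.0.
Running total after boundary: 88226.6.
k=1: B_{2}/(2)! × [f^{(1)}(13) − f^{(1)}(5)] = 1/12 × (8788.00 − 500.000) = 690.667.
Running total after k=1: 88917.3.
k=2: B_{4}/(4)! × [f^{(3)}(13) − f^{(3)}(5)] = −1/720 × (312.000 − 120.000) = -0.266667.
Running total after k=2: 88917.0.
k=3: B_{6}/(6)! × [f^{(5)}(13) − f^{(5)}(5)] = 1/30240 × (0.00000 − 0.00000) = 0.00000.
Running total after k=3: 88917.0.
k=4: B_{8}/(8)! × [f^{(7)}(13) − f^{(7)}(5)] = −1/1209600 × (0.00000 − 0.00000) = 0.00000.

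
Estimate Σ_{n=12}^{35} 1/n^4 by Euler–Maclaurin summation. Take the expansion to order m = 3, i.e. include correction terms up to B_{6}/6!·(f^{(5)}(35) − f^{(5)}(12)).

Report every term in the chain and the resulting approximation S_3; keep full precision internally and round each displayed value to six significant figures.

S_3 ≈ 0.000210901

∫_12^35 1/x^4 dx evaluates to 0.000185127.
Boundary: ½(f(12) + f(35)) = ½(4.82253e-05 + 6.66389e-07) = 2.44458e-05.
Running total after boundary: 0.000209573.
k=1: B_{2}/(2)! × [f^{(1)}(35) − f^{(1)}(12)] = 1/12 × (-7.61587e-08 − (-1.60751e-05)) = 1.33325e-06.
Running total after k=1: 0.000210906.
k=2: B_{4}/(4)! × [f^{(3)}(35) − f^{(3)}(12)] = −1/720 × (-1.86511e-09 − (-3.34898e-06)) = -4.64877e-09.
Running total after k=2: 0.000210901.
k=3: B_{6}/(6)! × [f^{(5)}(35) − f^{(5)}(12)] = 1/30240 × (-8.52623e-11 − (-1.30238e-06)) = 4.30653e-11.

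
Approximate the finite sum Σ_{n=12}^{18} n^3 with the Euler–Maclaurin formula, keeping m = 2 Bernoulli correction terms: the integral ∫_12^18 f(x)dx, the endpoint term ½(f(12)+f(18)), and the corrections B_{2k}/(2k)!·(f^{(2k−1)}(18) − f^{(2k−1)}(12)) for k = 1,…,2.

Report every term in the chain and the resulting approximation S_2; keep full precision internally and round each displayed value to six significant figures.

S_2 ≈ 24885.0

∫_12^18 x^3 dx evaluates to 21060.0.
Endpoint term: (f(12) + f(18))/2 = (1728.00 + 5832.00)/2 = 3780.00.
Running total after boundary: 24840.0.
Correction k=1: B_{2}/2! · (f^{(1)}(18) − f^{(1)}(12)) = 1/12 · (972.000 − 432.000) = 45.0000.
After k=1: 24885.0.
Correction k=2: B_{4}/4! · (f^{(3)}(18) − f^{(3)}(12)) = −1/720 · (6.00000 − 6.00000) = 0.00000.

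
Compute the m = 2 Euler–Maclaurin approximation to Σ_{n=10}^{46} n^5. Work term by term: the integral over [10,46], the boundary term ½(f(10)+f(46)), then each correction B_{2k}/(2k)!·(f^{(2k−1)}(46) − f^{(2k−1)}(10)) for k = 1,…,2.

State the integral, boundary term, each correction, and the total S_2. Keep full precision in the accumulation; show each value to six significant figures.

S_2 ≈ 1.68378e+09

∫_10^46 x^5 dx evaluates to 1.57888e+09.
Endpoint term: (f(10) + f(46))/2 = (100000 + 2.05963e+08)/2 = 1.03031e+08.
Integral + boundary = 1.68191e+09.
Correction k=1: B_{2}/2! · (f^{(1)}(46) − f^{(1)}(10)) = 1/12 · (2.23873e+07 − 50000.0) = 1.86144e+06.
Partial sum through k=1: 1.68378e+09.
Correction k=2: B_{4}/4! · (f^{(3)}(46) − f^{(3)}(10)) = −1/720 · (126960 − 6000.00) = -168.000.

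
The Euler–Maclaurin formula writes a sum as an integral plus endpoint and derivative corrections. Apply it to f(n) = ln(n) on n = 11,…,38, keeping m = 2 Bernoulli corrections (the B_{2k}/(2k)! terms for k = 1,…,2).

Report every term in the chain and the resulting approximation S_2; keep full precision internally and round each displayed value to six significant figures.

S_2 ≈ 87.8638

Integral: ∫_11^38 ln(x) dx = 84.8514.
Boundary: ½(f(11) + f(38)) = ½(2.39790 + 3.63759) = 3.01774.
Running total after boundary: 87.8692.
k=1: B_{2}/(2)! × [f^{(1)}(38) − f^{(1)}(11)] = 1/12 × (0.0263158 − 0.0909091) = -0.00538278.
Running total after k=1: 87.8638.
k=2: B_{4}/(4)! × [f^{(3)}(38) − f^{(3)}(11)] = −1/720 × (3.64485e-05 − 0.00150263) = 2.03636e-06.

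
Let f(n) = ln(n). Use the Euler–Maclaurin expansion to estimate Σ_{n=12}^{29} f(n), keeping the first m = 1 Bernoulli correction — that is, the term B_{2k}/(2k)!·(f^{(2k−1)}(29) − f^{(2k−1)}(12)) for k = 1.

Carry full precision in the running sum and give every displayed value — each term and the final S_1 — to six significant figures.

∫_12^29 ln(x) dx evaluates to 50.8327.
½[f(12) + f(29)] = ½[2.48491 + 3.36730] = 2.92610.
So far: 53.7588.
k=1: B_{2}/(2)! × [f^{(1)}(29) − f^{(1)}(12)] = 1/12 × (0.0344828 − 0.0833333) = -0.00407088.

S_1 ≈ 53.7547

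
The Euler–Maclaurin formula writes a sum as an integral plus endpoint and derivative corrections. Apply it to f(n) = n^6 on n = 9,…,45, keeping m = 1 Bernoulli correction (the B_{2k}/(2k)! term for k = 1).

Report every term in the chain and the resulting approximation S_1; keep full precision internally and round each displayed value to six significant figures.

S_1 ≈ 5.76251e+10

The integral term ∫_9^45 x^6 dx = 5.33807e+10.
Endpoint term: (f(9) + f(45))/2 = (531441 + 8.30377e+09)/2 = 4.15215e+09.
Integral + boundary = 5.75328e+10.
k=1: B_{2}/(2)! × [f^{(1)}(45) − f^{(1)}(9)] = 1/12 × (1.10717e+09 − 354294) = 9.22345e+07.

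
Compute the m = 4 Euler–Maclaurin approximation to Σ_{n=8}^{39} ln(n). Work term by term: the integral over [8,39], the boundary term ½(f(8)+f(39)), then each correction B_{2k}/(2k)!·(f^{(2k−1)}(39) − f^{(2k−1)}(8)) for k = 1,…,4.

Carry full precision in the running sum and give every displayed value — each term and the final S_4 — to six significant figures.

S_4 ≈ 98.1066

∫_8^39 ln(x) dx evaluates to 95.2434.
Boundary: ½(f(8) + f(39)) = ½(2.07944 + 3.66356) = 2.87150.
So far: 98.1149.
Order-1 term: 1/12 · (0.0256410 − 0.125000) = -0.00827991.
Running total after k=1: 98.1066.
Order-2 term: −1/720 · (3.37160e-05 − 0.00390625) = 5.37852e-06.
Running total after k=2: 98.1066.
Order-3 term: 1/30240 · (2.66004e-07 − 0.000732422) = -2.42115e-08.
Running total after k=3: 98.1066.
Order-4 term: −1/1209600 · (5.24663e-09 − 0.000343323) = 2.83827e-10.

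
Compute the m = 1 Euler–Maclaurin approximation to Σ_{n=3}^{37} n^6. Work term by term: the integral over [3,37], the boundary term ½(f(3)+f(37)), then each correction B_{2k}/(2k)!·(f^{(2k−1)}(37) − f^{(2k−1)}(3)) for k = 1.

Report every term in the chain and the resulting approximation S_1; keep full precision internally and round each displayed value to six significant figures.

The integral term ∫_3^37 x^6 dx = 1.35617e+10.
Boundary: ½(f(3) + f(37)) = ½(729.000 + 2.56573e+09) = 1.28286e+09.
So far: 1.48446e+10.
Order-1 term: 1/12 · (4.16064e+08 − 1458.00) = 3.46719e+07.

S_1 ≈ 1.48792e+10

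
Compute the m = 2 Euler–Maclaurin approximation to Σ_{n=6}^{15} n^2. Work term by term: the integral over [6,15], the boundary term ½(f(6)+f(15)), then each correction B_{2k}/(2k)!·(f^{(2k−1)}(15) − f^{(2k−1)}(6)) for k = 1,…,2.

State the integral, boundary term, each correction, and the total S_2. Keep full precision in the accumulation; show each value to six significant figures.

S_2 ≈ 1185.00

Integral: ∫_6^15 x^2 dx = 1053.00.
½[f(6) + f(15)] = ½[36.0000 + 225.000] = 130.500.
So far: 1183.50.
Correction k=1: B_{2}/2! · (f^{(1)}(15) − f^{(1)}(6)) = 1/12 · (30.0000 − 12.0000) = 1.50000.
After k=1: 1185.00.
Correction k=2: B_{4}/4! · (f^{(3)}(15) − f^{(3)}(6)) = −1/720 · (0.00000 − 0.00000) = 0.00000.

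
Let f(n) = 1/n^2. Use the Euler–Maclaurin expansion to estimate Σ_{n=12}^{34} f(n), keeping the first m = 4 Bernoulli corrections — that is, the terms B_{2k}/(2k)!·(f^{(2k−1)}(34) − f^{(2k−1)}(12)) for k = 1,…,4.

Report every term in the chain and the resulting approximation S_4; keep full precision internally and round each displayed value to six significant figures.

S_4 ≈ 0.0579184

∫_12^34 1/x^2 dx evaluates to 0.0539216.
Endpoint term: (f(12) + f(34))/2 = (0.00694444 + 0.000865052)/2 = 0.00390475.
So far: 0.0578263.
k=1: B_{2}/(2)! × [f^{(1)}(34) − f^{(1)}(12)] = 1/12 × (-5.08854e-05 − (-0.00115741)) = 9.22102e-05.
After k=1: 0.0579185.
k=2: B_{4}/(4)! × [f^{(3)}(34) − f^{(3)}(12)] = −1/720 × (-5.28222e-07 − (-9.64506e-05)) = -1.33226e-07.
After k=2: 0.0579184.
k=3: B_{6}/(6)! × [f^{(5)}(34) − f^{(5)}(12)] = 1/30240 × (-1.37082e-08 − (-2.00939e-05)) = 6.64027e-10.
After k=3: 0.0579184.
k=4: B_{8}/(8)! × [f^{(7)}(34) − f^{(7)}(12)] = −1/1209600 × (-6.64065e-10 − (-7.81429e-06)) = -6.45967e-12.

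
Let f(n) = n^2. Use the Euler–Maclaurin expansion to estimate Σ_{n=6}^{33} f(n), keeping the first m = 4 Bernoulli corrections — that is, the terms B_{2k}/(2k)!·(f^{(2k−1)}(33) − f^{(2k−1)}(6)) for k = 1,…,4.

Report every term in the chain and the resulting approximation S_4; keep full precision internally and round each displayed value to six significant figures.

Integral: ∫_6^33 x^2 dx = 11907.0.
Endpoint term: (f(6) + f(33))/2 = (36.0000 + 1089.00)/2 = 562.500.
So far: 12469.5.
Order-1 term: 1/12 · (66.0000 − 12.0000) = 4.50000.
Partial sum through k=1: 12474.0.
Order-2 term: −1/720 · (0.00000 − 0.00000) = 0.00000.
Partial sum through k=2: 12474.0.
Order-3 term: 1/30240 · (0.00000 − 0.00000) = 0.00000.
Partial sum through k=3: 12474.0.
Order-4 term: −1/1209600 · (0.00000 − 0.00000) = 0.00000.

S_4 ≈ 12474.0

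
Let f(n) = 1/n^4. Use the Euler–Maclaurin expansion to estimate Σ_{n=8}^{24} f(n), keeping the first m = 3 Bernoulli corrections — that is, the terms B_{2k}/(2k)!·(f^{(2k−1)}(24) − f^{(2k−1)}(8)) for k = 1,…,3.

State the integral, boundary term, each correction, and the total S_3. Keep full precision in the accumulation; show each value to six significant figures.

Integral: ∫_8^24 1/x^4 dx = 0.000626929.
Boundary: ½(f(8) + f(24)) = ½(0.000244141 + 3.01408e-06) = 0.000123577.
Integral + boundary = 0.000750506.
Order-1 term: 1/12 · (-5.02347e-07 − (-0.000122070)) = 1.01307e-05.
After k=1: 0.000760637.
Order-2 term: −1/720 · (-2.61639e-08 − (-5.72205e-05)) = -7.94365e-08.
After k=2: 0.000760558.
Order-3 term: 1/30240 · (-2.54371e-09 − (-5.00679e-05)) = 1.65560e-09.

S_3 ≈ 0.000760559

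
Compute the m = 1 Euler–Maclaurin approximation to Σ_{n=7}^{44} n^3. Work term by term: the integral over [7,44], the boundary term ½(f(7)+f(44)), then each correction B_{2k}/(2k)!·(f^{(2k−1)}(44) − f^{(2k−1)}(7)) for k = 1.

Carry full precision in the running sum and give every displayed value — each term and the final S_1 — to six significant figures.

Integral: ∫_7^44 x^3 dx = 936424.
Boundary: ½(f(7) + f(44)) = ½(343.000 + 85184.0) = 42763.5.
So far: 979187.
Correction k=1: B_{2}/2! · (f^{(1)}(44) − f^{(1)}(7)) = 1/12 · (5808.00 − 147.000) = 471.750.

S_1 ≈ 979659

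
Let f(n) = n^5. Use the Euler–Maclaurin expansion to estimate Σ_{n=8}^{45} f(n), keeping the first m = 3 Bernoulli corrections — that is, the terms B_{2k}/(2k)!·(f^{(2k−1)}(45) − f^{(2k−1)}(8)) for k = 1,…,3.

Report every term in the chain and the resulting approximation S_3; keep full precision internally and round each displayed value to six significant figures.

The integral term ∫_8^45 x^5 dx = 1.38392e+09.
Endpoint term: (f(8) + f(45))/2 = (32768.0 + 1.84528e+08)/2 = 9.22804e+07.
Running total after boundary: 1.47620e+09.
Correction k=1: B_{2}/2! · (f^{(1)}(45) − f^{(1)}(8)) = 1/12 · (2.05031e+07 − 20480.0) = 1.70689e+06.
Running total after k=1: 1.47790e+09.
Correction k=2: B_{4}/4! · (f^{(3)}(45) − f^{(3)}(8)) = −1/720 · (121500 − 3840.00) = -163.417.
Running total after k=2: 1.47790e+09.
Correction k=3: B_{6}/6! · (f^{(5)}(45) − f^{(5)}(8)) = 1/30240 · (120.000 − 120.000) = 0.00000.

S_3 ≈ 1.47790e+09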